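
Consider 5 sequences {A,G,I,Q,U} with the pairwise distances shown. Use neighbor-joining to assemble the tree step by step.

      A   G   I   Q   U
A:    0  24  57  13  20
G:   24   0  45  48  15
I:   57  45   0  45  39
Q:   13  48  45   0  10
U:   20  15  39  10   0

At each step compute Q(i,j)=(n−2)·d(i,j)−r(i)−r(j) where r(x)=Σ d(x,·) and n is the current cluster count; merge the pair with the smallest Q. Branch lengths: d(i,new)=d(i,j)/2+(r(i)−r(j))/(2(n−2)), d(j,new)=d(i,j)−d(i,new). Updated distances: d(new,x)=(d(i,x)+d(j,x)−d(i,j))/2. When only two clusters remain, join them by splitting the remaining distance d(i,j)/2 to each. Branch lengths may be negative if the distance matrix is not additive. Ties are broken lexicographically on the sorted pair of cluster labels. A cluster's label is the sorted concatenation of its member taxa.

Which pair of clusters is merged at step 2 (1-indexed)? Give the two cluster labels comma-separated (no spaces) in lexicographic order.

AQ,U

step 1: merge (A,Q) at d=13, Q=-191; branch lengths A→37/6, Q→41/6; new cluster AQ
  updated: d(AQ,G)=59/2, d(AQ,I)=89/2, d(AQ,U)=17/2
step 2: merge (AQ,U) at d=17/2, Q=-128; branch lengths AQ→37/4, U→-3/4; new cluster AQU
  updated: d(AQU,G)=18, d(AQU,I)=75/2
step 3: merge (AQU,G) at d=18, Q=-201/2; branch lengths AQU→21/4, G→51/4; new cluster AGQU
  updated: d(AGQU,I)=129/4
step 4: merge (AGQU,I) at d=129/4; branch lengths AGQU→129/8, I→129/8; new cluster AGIQU
final tree: ((((A:37/6,Q:41/6):37/4,U:-3/4):21/4,G:51/4):129/8,I:129/8)
total length: 287/4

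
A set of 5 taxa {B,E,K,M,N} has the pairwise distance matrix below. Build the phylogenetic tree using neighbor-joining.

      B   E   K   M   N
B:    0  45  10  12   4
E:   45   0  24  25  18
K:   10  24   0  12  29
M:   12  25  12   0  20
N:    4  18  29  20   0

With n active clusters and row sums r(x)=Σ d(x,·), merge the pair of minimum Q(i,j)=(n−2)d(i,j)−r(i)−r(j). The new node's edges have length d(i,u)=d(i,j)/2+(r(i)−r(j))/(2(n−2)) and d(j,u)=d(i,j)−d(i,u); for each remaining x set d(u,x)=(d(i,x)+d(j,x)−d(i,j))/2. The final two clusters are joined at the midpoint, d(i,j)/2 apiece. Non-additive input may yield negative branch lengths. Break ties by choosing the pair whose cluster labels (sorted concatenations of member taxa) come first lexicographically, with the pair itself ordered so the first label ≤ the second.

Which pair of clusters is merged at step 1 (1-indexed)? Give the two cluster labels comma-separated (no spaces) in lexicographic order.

step 1: merge (B,N) at d=4, Q=-130; branch lengths B→2, N→2; new cluster BN
  updated: d(BN,E)=59/2, d(BN,K)=35/2, d(BN,M)=14
step 2: merge (BN,M) at d=14, Q=-84; branch lengths BN→19/2, M→9/2; new cluster BMN
  updated: d(BMN,E)=81/4, d(BMN,K)=31/4
step 3: merge (BMN,E) at d=81/4, Q=-52; branch lengths BMN→2, E→73/4; new cluster BEMN
  updated: d(BEMN,K)=23/4
step 4: merge (BEMN,K) at d=23/4; branch lengths BEMN→23/8, K→23/8; new cluster BEKMN
final tree: ((((B:2,N:2):19/2,M:9/2):2,E:73/4):23/8,K:23/8)
total length: 44

B,N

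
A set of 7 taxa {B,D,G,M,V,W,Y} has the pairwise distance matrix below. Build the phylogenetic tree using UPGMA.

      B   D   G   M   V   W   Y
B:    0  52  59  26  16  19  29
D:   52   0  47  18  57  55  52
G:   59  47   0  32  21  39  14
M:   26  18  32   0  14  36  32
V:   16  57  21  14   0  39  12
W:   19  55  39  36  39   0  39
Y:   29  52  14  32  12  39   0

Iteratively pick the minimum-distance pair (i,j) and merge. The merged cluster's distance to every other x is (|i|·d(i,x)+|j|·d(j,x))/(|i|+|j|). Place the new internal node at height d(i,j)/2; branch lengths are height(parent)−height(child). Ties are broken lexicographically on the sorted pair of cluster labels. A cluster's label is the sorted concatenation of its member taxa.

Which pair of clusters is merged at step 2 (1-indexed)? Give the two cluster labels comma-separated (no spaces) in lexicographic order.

iteration 1: select V,Y (d=12); attach at lengths (6, 6); label the merged cluster VY
  updated: d(B,VY)=45/2, d(D,VY)=109/2, d(G,VY)=35/2, d(M,VY)=23, d(VY,W)=39
iteration 2: select G,VY (d=35/2); attach at lengths (35/4, 11/4); label the merged cluster GVY
  updated: d(B,GVY)=104/3, d(D,GVY)=52, d(GVY,M)=26, d(GVY,W)=39
iteration 3: select D,M (d=18); attach at lengths (9, 9); label the merged cluster DM
  updated: d(B,DM)=39, d(DM,GVY)=39, d(DM,W)=91/2
iteration 4: select B,W (d=19); attach at lengths (19/2, 19/2); label the merged cluster BW
  updated: d(BW,DM)=169/4, d(BW,GVY)=221/6
iteration 5: select BW,GVY (d=221/6); attach at lengths (107/12, 29/3); label the merged cluster BGVWY
  updated: d(BGVWY,DM)=403/10
iteration 6: select BGVWY,DM (d=403/10); attach at lengths (26/15, 223/20); label the merged cluster BDGMVWY
final tree: (((B:19/2,W:19/2):107/12,(G:35/4,(V:6,Y:6):11/4):29/3):26/15,(D:9,M:9):223/20)
total length: 2759/30

G,VY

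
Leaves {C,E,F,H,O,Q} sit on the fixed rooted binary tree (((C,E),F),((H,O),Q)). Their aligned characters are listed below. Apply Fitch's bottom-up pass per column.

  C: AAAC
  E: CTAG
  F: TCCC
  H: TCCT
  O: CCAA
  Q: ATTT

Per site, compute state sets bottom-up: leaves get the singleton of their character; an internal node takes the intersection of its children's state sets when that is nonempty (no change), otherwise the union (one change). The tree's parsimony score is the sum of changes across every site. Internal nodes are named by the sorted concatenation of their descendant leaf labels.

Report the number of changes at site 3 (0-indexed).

3

[col 0] CE: children C:{A}, E:{C} ∪→ {A,C}; cost 1
[col 0] CEF: children CE:{A,C}, F:{T} ∪→ {A,C,T}; cost 1
[col 0] HO: children H:{T}, O:{C} ∪→ {C,T}; cost 1
[col 0] HOQ: children HO:{C,T}, Q:{A} ∪→ {A,C,T}; cost 1
[col 0] CEFHOQ: children CEF:{A,C,T}, HOQ:{A,C,T} ∩→ {A,C,T}; cost 0
[col 1] CE: children C:{A}, E:{T} ∪→ {A,T}; cost 1
[col 1] CEF: children CE:{A,T}, F:{C} ∪→ {A,C,T}; cost 1
[col 1] HO: children H:{C}, O:{C} ∩→ {C}; cost 0
[col 1] HOQ: children HO:{C}, Q:{T} ∪→ {C,T}; cost 1
[col 1] CEFHOQ: children CEF:{A,C,T}, HOQ:{C,T} ∩→ {C,T}; cost 0
[col 2] CE: children C:{A}, E:{A} ∩→ {A}; cost 0
[col 2] CEF: children CE:{A}, F:{C} ∪→ {A,C}; cost 1
[col 2] HO: children H:{C}, O:{A} ∪→ {A,C}; cost 1
[col 2] HOQ: children HO:{A,C}, Q:{T} ∪→ {A,C,T}; cost 1
[col 2] CEFHOQ: children CEF:{A,C}, HOQ:{A,C,T} ∩→ {A,C}; cost 0
[col 3] CE: children C:{C}, E:{G} ∪→ {C,G}; cost 1
[col 3] CEF: children CE:{C,G}, F:{C} ∩→ {C}; cost 0
[col 3] HO: children H:{T}, O:{A} ∪→ {A,T}; cost 1
[col 3] HOQ: children HO:{A,T}, Q:{T} ∩→ {T}; cost 0
[col 3] CEFHOQ: children CEF:{C}, HOQ:{T} ∪→ {C,T}; cost 1
per-site changes: [4, 3, 3, 3]; total = 13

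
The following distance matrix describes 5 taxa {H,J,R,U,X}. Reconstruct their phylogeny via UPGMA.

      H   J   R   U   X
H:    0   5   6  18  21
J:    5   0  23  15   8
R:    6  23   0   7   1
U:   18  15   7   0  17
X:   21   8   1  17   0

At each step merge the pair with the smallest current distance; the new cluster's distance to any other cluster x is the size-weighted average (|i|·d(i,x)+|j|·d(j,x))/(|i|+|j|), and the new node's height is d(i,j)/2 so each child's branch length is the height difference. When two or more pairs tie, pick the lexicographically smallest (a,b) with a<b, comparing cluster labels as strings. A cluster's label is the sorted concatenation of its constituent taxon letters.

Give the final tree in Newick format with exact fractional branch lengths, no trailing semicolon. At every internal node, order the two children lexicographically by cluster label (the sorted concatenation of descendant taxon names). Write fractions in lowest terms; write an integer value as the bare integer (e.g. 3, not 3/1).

((H:5/2,J:5/2):61/12,((R:1/2,X:1/2):11/2,U:6):19/12)

iteration 1: select R,X (d=1); attach at lengths (1/2, 1/2); label the merged cluster RX
  updated: d(H,RX)=27/2, d(J,RX)=31/2, d(RX,U)=12
iteration 2: select H,J (d=5); attach at lengths (5/2, 5/2); label the merged cluster HJ
  updated: d(HJ,RX)=29/2, d(HJ,U)=33/2
iteration 3: select RX,U (d=12); attach at lengths (11/2, 6); label the merged cluster RUX
  updated: d(HJ,RUX)=91/6
iteration 4: select HJ,RUX (d=91/6); attach at lengths (61/12, 19/12); label the merged cluster HJRUX
final tree: ((H:5/2,J:5/2):61/12,((R:1/2,X:1/2):11/2,U:6):19/12)
total length: 145/6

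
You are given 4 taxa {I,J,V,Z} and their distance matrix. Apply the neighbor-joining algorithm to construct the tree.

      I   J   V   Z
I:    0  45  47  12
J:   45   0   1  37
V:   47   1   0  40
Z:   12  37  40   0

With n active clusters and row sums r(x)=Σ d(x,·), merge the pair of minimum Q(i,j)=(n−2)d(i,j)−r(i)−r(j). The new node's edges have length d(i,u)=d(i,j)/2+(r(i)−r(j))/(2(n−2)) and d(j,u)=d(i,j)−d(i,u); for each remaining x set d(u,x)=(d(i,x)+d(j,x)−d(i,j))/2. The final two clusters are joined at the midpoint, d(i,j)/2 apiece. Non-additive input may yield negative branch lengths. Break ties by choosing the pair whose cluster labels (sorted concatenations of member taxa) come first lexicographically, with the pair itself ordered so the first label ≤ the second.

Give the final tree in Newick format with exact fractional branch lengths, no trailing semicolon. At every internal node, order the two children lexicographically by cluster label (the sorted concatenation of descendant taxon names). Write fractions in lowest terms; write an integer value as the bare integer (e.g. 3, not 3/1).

(((I:39/4,Z:9/4):143/4,J:-3/4):7/8,V:7/8)

iteration 1: select I,Z (d=12, Q=-169); attach at lengths (39/4, 9/4); label the merged cluster IZ
  updated: d(IZ,J)=35, d(IZ,V)=75/2
iteration 2: select IZ,J (d=35, Q=-147/2); attach at lengths (143/4, -3/4); label the merged cluster IJZ
  updated: d(IJZ,V)=7/4
iteration 3: select IJZ,V (d=7/4); attach at lengths (7/8, 7/8); label the merged cluster IJVZ
final tree: (((I:39/4,Z:9/4):143/4,J:-3/4):7/8,V:7/8)
total length: 195/4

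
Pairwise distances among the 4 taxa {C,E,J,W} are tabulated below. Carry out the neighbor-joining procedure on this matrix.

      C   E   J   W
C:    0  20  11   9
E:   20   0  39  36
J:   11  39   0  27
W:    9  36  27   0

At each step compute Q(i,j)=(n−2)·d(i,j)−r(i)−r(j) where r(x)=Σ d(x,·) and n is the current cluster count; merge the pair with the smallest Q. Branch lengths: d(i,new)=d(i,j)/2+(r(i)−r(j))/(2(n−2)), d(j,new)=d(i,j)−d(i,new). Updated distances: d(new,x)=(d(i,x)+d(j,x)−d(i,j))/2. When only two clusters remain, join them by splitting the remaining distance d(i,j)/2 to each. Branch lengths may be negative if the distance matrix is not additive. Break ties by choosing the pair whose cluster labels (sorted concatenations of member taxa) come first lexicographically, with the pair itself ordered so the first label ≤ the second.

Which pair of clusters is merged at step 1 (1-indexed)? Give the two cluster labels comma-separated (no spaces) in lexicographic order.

C,E

iteration 1: select C,E (d=20, Q=-95); attach at lengths (-15/4, 95/4); label the merged cluster CE
  updated: d(CE,J)=15, d(CE,W)=25/2
iteration 2: select CE,J (d=15, Q=-109/2); attach at lengths (1/4, 59/4); label the merged cluster CEJ
  updated: d(CEJ,W)=49/4
iteration 3: select CEJ,W (d=49/4); attach at lengths (49/8, 49/8); label the merged cluster CEJW
final tree: (((C:-15/4,E:95/4):1/4,J:59/4):49/8,W:49/8)
total length: 189/4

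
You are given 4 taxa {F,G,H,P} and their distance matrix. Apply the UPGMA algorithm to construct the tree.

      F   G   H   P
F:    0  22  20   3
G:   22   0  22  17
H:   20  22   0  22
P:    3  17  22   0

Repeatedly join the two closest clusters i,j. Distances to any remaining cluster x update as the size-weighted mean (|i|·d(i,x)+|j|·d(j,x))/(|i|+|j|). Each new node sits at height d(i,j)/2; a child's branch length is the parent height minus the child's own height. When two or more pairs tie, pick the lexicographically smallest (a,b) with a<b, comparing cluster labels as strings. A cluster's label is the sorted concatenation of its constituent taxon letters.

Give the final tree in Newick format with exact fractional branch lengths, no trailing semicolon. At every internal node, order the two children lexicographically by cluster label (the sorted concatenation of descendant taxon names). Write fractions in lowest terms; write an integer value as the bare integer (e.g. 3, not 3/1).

(((F:3/2,P:3/2):33/4,G:39/4):11/12,H:32/3)

step 1: merge (F,P) at d=3; branch lengths F→3/2, P→3/2; new cluster FP
  updated: d(FP,G)=39/2, d(FP,H)=21
step 2: merge (FP,G) at d=39/2; branch lengths FP→33/4, G→39/4; new cluster FGP
  updated: d(FGP,H)=64/3
step 3: merge (FGP,H) at d=64/3; branch lengths FGP→11/12, H→32/3; new cluster FGHP
final tree: (((F:3/2,P:3/2):33/4,G:39/4):11/12,H:32/3)
total length: 391/12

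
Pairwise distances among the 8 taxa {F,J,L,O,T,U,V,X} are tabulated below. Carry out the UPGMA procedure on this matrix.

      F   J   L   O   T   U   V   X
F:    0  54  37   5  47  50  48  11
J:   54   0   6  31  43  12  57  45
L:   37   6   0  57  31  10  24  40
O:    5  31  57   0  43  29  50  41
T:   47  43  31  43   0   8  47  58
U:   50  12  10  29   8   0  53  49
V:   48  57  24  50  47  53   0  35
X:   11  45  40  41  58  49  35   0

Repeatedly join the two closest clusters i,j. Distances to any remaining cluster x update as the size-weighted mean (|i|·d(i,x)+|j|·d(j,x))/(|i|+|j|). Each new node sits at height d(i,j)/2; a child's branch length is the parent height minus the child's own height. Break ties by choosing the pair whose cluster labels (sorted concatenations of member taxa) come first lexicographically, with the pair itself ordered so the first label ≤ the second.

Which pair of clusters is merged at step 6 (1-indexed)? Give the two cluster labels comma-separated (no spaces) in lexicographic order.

FOX,V

1. join F+O (d=5) ⇒ FO; edges |F|=5/2, |O|=5/2
  updated: d(FO,J)=85/2, d(FO,L)=47, d(FO,T)=45, d(FO,U)=79/2, d(FO,V)=49, d(FO,X)=26
2. join J+L (d=6) ⇒ JL; edges |J|=3, |L|=3
  updated: d(FO,JL)=179/4, d(JL,T)=37, d(JL,U)=11, d(JL,V)=81/2, d(JL,X)=85/2
3. join T+U (d=8) ⇒ TU; edges |T|=4, |U|=4
  updated: d(FO,TU)=169/4, d(JL,TU)=24, d(TU,V)=50, d(TU,X)=107/2
4. join JL+TU (d=24) ⇒ JLTU; edges |JL|=9, |TU|=8
  updated: d(FO,JLTU)=87/2, d(JLTU,V)=181/4, d(JLTU,X)=48
5. join FO+X (d=26) ⇒ FOX; edges |FO|=21/2, |X|=13
  updated: d(FOX,JLTU)=45, d(FOX,V)=133/3
6. join FOX+V (d=133/3) ⇒ FOVX; edges |FOX|=55/6, |V|=133/6
  updated: d(FOVX,JLTU)=721/16
7. join FOVX+JLTU (d=721/16) ⇒ FJLOTUVX; edges |FOVX|=35/96, |JLTU|=337/32
final tree: ((((F:5/2,O:5/2):21/2,X:13):55/6,V:133/6):35/96,((J:3,L:3):9,(T:4,U:4):8):337/32)
total length: 4883/48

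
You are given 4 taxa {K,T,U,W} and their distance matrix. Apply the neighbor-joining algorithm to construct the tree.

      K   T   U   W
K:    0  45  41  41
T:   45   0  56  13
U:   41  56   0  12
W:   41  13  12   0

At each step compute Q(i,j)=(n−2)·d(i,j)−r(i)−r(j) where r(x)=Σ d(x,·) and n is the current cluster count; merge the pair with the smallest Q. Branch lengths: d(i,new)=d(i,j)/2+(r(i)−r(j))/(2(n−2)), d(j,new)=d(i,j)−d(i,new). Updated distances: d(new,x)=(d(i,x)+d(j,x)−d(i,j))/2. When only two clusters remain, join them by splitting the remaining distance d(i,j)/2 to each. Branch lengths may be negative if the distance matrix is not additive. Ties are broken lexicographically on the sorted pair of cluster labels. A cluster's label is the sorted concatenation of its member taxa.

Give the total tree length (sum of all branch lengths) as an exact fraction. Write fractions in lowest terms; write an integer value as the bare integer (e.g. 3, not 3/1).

1. join K+U (d=41, Q=-154) ⇒ KU; edges |K|=25, |U|=16
  updated: d(KU,T)=30, d(KU,W)=6
2. join KU+T (d=30, Q=-49) ⇒ KTU; edges |KU|=23/2, |T|=37/2
  updated: d(KTU,W)=-11/2
3. join KTU+W (d=-11/2) ⇒ KTUW; edges |KTU|=-11/4, |W|=-11/4
final tree: (((K:25,U:16):23/2,T:37/2):-11/4,W:-11/4)
total length: 131/2

131/2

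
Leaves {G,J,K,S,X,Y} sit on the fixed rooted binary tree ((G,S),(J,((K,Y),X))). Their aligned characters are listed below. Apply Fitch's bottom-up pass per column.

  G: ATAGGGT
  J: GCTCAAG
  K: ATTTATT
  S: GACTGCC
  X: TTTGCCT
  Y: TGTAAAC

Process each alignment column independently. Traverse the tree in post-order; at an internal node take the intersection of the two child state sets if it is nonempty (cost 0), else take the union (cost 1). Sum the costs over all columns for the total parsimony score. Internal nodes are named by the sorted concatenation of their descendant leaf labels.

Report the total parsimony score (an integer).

21

[col 0] GS: children G:{A}, S:{G} ∪→ {A,G}; cost 1
[col 0] KY: children K:{A}, Y:{T} ∪→ {A,T}; cost 1
[col 0] KXY: children KY:{A,T}, X:{T} ∩→ {T}; cost 0
[col 0] JKXY: children J:{G}, KXY:{T} ∪→ {G,T}; cost 1
[col 0] GJKSXY: children GS:{A,G}, JKXY:{G,T} ∩→ {G}; cost 0
[col 1] GS: children G:{T}, S:{A} ∪→ {A,T}; cost 1
[col 1] KY: children K:{T}, Y:{G} ∪→ {G,T}; cost 1
[col 1] KXY: children KY:{G,T}, X:{T} ∩→ {T}; cost 0
[col 1] JKXY: children J:{C}, KXY:{T} ∪→ {C,T}; cost 1
[col 1] GJKSXY: children GS:{A,T}, JKXY:{C,T} ∩→ {T}; cost 0
[col 2] GS: children G:{A}, S:{C} ∪→ {A,C}; cost 1
[col 2] KY: children K:{T}, Y:{T} ∩→ {T}; cost 0
[col 2] KXY: children KY:{T}, X:{T} ∩→ {T}; cost 0
[col 2] JKXY: children J:{T}, KXY:{T} ∩→ {T}; cost 0
[col 2] GJKSXY: children GS:{A,C}, JKXY:{T} ∪→ {A,C,T}; cost 1
[col 3] GS: children G:{G}, S:{T} ∪→ {G,T}; cost 1
[col 3] KY: children K:{T}, Y:{A} ∪→ {A,T}; cost 1
[col 3] KXY: children KY:{A,T}, X:{G} ∪→ {A,G,T}; cost 1
[col 3] JKXY: children J:{C}, KXY:{A,G,T} ∪→ {A,C,G,T}; cost 1
[col 3] GJKSXY: children GS:{G,T}, JKXY:{A,C,G,T} ∩→ {G,T}; cost 0
[col 4] GS: children G:{G}, S:{G} ∩→ {G}; cost 0
[col 4] KY: children K:{A}, Y:{A} ∩→ {A}; cost 0
[col 4] KXY: children KY:{A}, X:{C} ∪→ {A,C}; cost 1
[col 4] JKXY: children J:{A}, KXY:{A,C} ∩→ {A}; cost 0
[col 4] GJKSXY: children GS:{G}, JKXY:{A} ∪→ {A,G}; cost 1
[col 5] GS: children G:{G}, S:{C} ∪→ {C,G}; cost 1
[col 5] KY: children K:{T}, Y:{A} ∪→ {A,T}; cost 1
[col 5] KXY: children KY:{A,T}, X:{C} ∪→ {A,C,T}; cost 1
[col 5] JKXY: children J:{A}, KXY:{A,C,T} ∩→ {A}; cost 0
[col 5] GJKSXY: children GS:{C,G}, JKXY:{A} ∪→ {A,C,G}; cost 1
[col 6] GS: children G:{T}, S:{C} ∪→ {C,T}; cost 1
[col 6] KY: children K:{T}, Y:{C} ∪→ {C,T}; cost 1
[col 6] KXY: children KY:{C,T}, X:{T} ∩→ {T}; cost 0
[col 6] JKXY: children J:{G}, KXY:{T} ∪→ {G,T}; cost 1
[col 6] GJKSXY: children GS:{C,T}, JKXY:{G,T} ∩→ {T}; cost 0
per-site changes: [3, 3, 2, 4, 2, 4, 3]; total = 21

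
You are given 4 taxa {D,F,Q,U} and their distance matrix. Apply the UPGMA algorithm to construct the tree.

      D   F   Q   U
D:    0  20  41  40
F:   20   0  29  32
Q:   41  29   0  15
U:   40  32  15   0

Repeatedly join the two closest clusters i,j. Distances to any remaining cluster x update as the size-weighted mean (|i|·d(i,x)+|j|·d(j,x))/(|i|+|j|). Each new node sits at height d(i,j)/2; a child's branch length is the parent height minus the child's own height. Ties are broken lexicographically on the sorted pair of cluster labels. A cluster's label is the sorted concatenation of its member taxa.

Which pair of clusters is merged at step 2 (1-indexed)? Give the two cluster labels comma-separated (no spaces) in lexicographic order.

D,F

iteration 1: select Q,U (d=15); attach at lengths (15/2, 15/2); label the merged cluster QU
  updated: d(D,QU)=81/2, d(F,QU)=61/2
iteration 2: select D,F (d=20); attach at lengths (10, 10); label the merged cluster DF
  updated: d(DF,QU)=71/2
iteration 3: select DF,QU (d=71/2); attach at lengths (31/4, 41/4); label the merged cluster DFQU
final tree: ((D:10,F:10):31/4,(Q:15/2,U:15/2):41/4)
total length: 53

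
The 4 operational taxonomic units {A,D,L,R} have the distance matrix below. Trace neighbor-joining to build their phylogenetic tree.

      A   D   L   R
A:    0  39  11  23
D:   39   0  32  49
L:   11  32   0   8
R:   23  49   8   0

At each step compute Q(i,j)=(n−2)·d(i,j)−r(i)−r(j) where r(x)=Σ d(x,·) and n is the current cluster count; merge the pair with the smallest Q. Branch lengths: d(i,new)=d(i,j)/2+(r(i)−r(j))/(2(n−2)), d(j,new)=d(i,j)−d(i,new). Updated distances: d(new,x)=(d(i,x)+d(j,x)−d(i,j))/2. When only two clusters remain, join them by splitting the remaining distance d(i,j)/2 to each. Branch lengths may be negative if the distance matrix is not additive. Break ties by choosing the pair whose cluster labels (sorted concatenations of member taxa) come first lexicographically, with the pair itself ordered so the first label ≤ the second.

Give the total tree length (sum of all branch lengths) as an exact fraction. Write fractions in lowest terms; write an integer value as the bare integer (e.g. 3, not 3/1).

iteration 1: select A,D (d=39, Q=-115); attach at lengths (31/4, 125/4); label the merged cluster AD
  updated: d(AD,L)=2, d(AD,R)=33/2
iteration 2: select AD,L (d=2, Q=-53/2); attach at lengths (21/4, -13/4); label the merged cluster ADL
  updated: d(ADL,R)=45/4
iteration 3: select ADL,R (d=45/4); attach at lengths (45/8, 45/8); label the merged cluster ADLR
final tree: (((A:31/4,D:125/4):21/4,L:-13/4):45/8,R:45/8)
total length: 209/4

209/4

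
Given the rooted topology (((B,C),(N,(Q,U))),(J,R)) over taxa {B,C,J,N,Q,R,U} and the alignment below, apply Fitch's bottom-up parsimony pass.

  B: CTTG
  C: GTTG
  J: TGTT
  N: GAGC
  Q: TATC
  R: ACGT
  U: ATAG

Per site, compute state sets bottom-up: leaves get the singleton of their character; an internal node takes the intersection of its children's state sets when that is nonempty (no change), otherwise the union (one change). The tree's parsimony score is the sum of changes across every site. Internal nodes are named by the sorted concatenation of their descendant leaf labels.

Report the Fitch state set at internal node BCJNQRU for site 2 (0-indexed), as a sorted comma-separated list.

T

BC@0: {C} ∪ {G} = {C,G} (union, +1)
QU@0: {T} ∪ {A} = {A,T} (union, +1)
NQU@0: {G} ∪ {A,T} = {A,G,T} (union, +1)
BCNQU@0: {C,G} ∩ {A,G,T} = {G} (intersection, +0)
JR@0: {T} ∪ {A} = {A,T} (union, +1)
BCJNQRU@0: {G} ∪ {A,T} = {A,G,T} (union, +1)
BC@1: {T} ∩ {T} = {T} (intersection, +0)
QU@1: {A} ∪ {T} = {A,T} (union, +1)
NQU@1: {A} ∩ {A,T} = {A} (intersection, +0)
BCNQU@1: {T} ∪ {A} = {A,T} (union, +1)
JR@1: {G} ∪ {C} = {C,G} (union, +1)
BCJNQRU@1: {A,T} ∪ {C,G} = {A,C,G,T} (union, +1)
BC@2: {T} ∩ {T} = {T} (intersection, +0)
QU@2: {T} ∪ {A} = {A,T} (union, +1)
NQU@2: {G} ∪ {A,T} = {A,G,T} (union, +1)
BCNQU@2: {T} ∩ {A,G,T} = {T} (intersection, +0)
JR@2: {T} ∪ {G} = {G,T} (union, +1)
BCJNQRU@2: {T} ∩ {G,T} = {T} (intersection, +0)
BC@3: {G} ∩ {G} = {G} (intersection, +0)
QU@3: {C} ∪ {G} = {C,G} (union, +1)
NQU@3: {C} ∩ {C,G} = {C} (intersection, +0)
BCNQU@3: {G} ∪ {C} = {C,G} (union, +1)
JR@3: {T} ∩ {T} = {T} (intersection, +0)
BCJNQRU@3: {C,G} ∪ {T} = {C,G,T} (union, +1)
per-site changes: [5, 4, 3, 3]; total = 15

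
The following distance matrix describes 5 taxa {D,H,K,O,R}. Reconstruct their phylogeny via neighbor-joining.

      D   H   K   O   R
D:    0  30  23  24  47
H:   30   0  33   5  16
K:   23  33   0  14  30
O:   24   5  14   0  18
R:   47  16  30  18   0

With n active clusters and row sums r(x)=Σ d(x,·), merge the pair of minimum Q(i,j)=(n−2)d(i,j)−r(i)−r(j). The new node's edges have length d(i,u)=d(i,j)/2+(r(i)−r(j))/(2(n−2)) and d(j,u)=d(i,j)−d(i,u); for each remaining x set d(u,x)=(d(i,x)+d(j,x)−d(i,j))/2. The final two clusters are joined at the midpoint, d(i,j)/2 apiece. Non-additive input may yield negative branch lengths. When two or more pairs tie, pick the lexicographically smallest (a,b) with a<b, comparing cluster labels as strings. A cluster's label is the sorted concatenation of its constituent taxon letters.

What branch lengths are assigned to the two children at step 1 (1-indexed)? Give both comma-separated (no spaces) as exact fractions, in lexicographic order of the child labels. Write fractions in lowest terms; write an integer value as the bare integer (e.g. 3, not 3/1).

1. join D+K (d=23, Q=-155) ⇒ DK; edges |D|=31/2, |K|=15/2
  updated: d(DK,H)=20, d(DK,O)=15/2, d(DK,R)=27
2. join DK+O (d=15/2, Q=-70) ⇒ DKO; edges |DK|=39/4, |O|=-9/4
  updated: d(DKO,H)=35/4, d(DKO,R)=75/4
3. join DKO+H (d=35/4, Q=-87/2) ⇒ DHKO; edges |DKO|=23/4, |H|=3
  updated: d(DHKO,R)=13
4. join DHKO+R (d=13) ⇒ DHKOR; edges |DHKO|=13/2, |R|=13/2
final tree: ((((D:31/2,K:15/2):39/4,O:-9/4):23/4,H:3):13/2,R:13/2)
total length: 209/4

31/2,15/2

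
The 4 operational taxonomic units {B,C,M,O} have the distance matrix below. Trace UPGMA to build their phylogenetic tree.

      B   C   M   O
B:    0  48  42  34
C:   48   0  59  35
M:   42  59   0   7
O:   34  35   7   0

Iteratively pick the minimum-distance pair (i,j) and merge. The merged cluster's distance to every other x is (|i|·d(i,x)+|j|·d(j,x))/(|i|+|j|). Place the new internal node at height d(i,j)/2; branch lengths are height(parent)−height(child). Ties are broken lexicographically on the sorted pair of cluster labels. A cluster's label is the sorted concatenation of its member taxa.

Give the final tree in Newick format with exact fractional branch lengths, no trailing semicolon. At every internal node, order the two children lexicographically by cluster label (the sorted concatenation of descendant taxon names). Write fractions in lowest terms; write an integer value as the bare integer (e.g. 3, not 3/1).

((B:19,(M:7/2,O:7/2):31/2):14/3,C:71/3)

step 1: merge (M,O) at d=7; branch lengths M→7/2, O→7/2; new cluster MO
  updated: d(B,MO)=38, d(C,MO)=47
step 2: merge (B,MO) at d=38; branch lengths B→19, MO→31/2; new cluster BMO
  updated: d(BMO,C)=142/3
step 3: merge (BMO,C) at d=142/3; branch lengths BMO→14/3, C→71/3; new cluster BCMO
final tree: ((B:19,(M:7/2,O:7/2):31/2):14/3,C:71/3)
total length: 419/6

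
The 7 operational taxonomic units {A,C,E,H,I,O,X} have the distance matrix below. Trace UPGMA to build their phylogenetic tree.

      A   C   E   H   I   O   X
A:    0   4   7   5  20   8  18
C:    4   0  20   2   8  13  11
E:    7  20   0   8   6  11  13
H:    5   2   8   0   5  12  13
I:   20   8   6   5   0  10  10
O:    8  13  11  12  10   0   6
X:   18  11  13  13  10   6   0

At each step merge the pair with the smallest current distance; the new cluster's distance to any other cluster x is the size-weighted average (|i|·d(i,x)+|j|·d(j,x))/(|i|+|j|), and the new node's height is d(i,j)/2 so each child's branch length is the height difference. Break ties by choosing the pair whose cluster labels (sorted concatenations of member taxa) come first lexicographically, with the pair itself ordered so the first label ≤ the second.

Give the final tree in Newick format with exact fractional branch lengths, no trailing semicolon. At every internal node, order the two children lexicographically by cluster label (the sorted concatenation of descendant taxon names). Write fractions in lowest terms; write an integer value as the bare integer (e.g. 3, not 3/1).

1. join C+H (d=2) ⇒ CH; edges |C|=1, |H|=1
  updated: d(A,CH)=9/2, d(CH,E)=14, d(CH,I)=13/2, d(CH,O)=25/2, d(CH,X)=12
2. join A+CH (d=9/2) ⇒ ACH; edges |A|=9/4, |CH|=5/4
  updated: d(ACH,E)=35/3, d(ACH,I)=11, d(ACH,O)=11, d(ACH,X)=14
3. join E+I (d=6) ⇒ EI; edges |E|=3, |I|=3
  updated: d(ACH,EI)=34/3, d(EI,O)=21/2, d(EI,X)=23/2
4. join O+X (d=6) ⇒ OX; edges |O|=3, |X|=3
  updated: d(ACH,OX)=25/2, d(EI,OX)=11
5. join EI+OX (d=11) ⇒ EIOX; edges |EI|=5/2, |OX|=5/2
  updated: d(ACH,EIOX)=143/12
6. join ACH+EIOX (d=143/12) ⇒ ACEHIOX; edges |ACH|=89/24, |EIOX|=11/24
final tree: ((A:9/4,(C:1,H:1):5/4):89/24,((E:3,I:3):5/2,(O:3,X:3):5/2):11/24)
total length: 80/3

((A:9/4,(C:1,H:1):5/4):89/24,((E:3,I:3):5/2,(O:3,X:3):5/2):11/24)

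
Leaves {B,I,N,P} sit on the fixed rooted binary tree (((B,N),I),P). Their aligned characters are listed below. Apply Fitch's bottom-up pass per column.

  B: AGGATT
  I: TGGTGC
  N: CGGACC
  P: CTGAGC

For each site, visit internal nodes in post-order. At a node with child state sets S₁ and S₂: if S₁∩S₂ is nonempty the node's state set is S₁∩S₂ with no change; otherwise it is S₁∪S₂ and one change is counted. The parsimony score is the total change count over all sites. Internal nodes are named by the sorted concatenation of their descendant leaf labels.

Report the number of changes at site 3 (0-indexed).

site 0, node BN: B={A} ∪ N={C} → {A,C} (+1)
site 0, node BIN: BN={A,C} ∪ I={T} → {A,C,T} (+1)
site 0, node BINP: BIN={A,C,T} ∩ P={C} → {C} (+0)
site 1, node BN: B={G} ∩ N={G} → {G} (+0)
site 1, node BIN: BN={G} ∩ I={G} → {G} (+0)
site 1, node BINP: BIN={G} ∪ P={T} → {G,T} (+1)
site 2, node BN: B={G} ∩ N={G} → {G} (+0)
site 2, node BIN: BN={G} ∩ I={G} → {G} (+0)
site 2, node BINP: BIN={G} ∩ P={G} → {G} (+0)
site 3, node BN: B={A} ∩ N={A} → {A} (+0)
site 3, node BIN: BN={A} ∪ I={T} → {A,T} (+1)
site 3, node BINP: BIN={A,T} ∩ P={A} → {A} (+0)
site 4, node BN: B={T} ∪ N={C} → {C,T} (+1)
site 4, node BIN: BN={C,T} ∪ I={G} → {C,G,T} (+1)
site 4, node BINP: BIN={C,G,T} ∩ P={G} → {G} (+0)
site 5, node BN: B={T} ∪ N={C} → {C,T} (+1)
site 5, node BIN: BN={C,T} ∩ I={C} → {C} (+0)
site 5, node BINP: BIN={C} ∩ P={C} → {C} (+0)
per-site changes: [2, 1, 0, 1, 2, 1]; total = 7

1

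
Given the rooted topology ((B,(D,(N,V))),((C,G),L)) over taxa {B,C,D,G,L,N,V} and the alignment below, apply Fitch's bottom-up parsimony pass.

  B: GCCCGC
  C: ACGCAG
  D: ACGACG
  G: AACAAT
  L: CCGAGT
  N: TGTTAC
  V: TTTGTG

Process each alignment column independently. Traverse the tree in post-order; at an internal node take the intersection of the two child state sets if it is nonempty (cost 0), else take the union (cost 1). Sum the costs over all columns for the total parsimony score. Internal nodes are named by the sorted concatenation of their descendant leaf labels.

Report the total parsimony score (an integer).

site 0, node NV: N={T} ∩ V={T} → {T} (+0)
site 0, node DNV: D={A} ∪ NV={T} → {A,T} (+1)
site 0, node BDNV: B={G} ∪ DNV={A,T} → {A,G,T} (+1)
site 0, node CG: C={A} ∩ G={A} → {A} (+0)
site 0, node CGL: CG={A} ∪ L={C} → {A,C} (+1)
site 0, node BCDGLNV: BDNV={A,G,T} ∩ CGL={A,C} → {A} (+0)
site 1, node NV: N={G} ∪ V={T} → {G,T} (+1)
site 1, node DNV: D={C} ∪ NV={G,T} → {C,G,T} (+1)
site 1, node BDNV: B={C} ∩ DNV={C,G,T} → {C} (+0)
site 1, node CG: C={C} ∪ G={A} → {A,C} (+1)
site 1, node CGL: CG={A,C} ∩ L={C} → {C} (+0)
site 1, node BCDGLNV: BDNV={C} ∩ CGL={C} → {C} (+0)
site 2, node NV: N={T} ∩ V={T} → {T} (+0)
site 2, node DNV: D={G} ∪ NV={T} → {G,T} (+1)
site 2, node BDNV: B={C} ∪ DNV={G,T} → {C,G,T} (+1)
site 2, node CG: C={G} ∪ G={C} → {C,G} (+1)
site 2, node CGL: CG={C,G} ∩ L={G} → {G} (+0)
site 2, node BCDGLNV: BDNV={C,G,T} ∩ CGL={G} → {G} (+0)
site 3, node NV: N={T} ∪ V={G} → {G,T} (+1)
site 3, node DNV: D={A} ∪ NV={G,T} → {A,G,T} (+1)
site 3, node BDNV: B={C} ∪ DNV={A,G,T} → {A,C,G,T} (+1)
site 3, node CG: C={C} ∪ G={A} → {A,C} (+1)
site 3, node CGL: CG={A,C} ∩ L={A} → {A} (+0)
site 3, node BCDGLNV: BDNV={A,C,G,T} ∩ CGL={A} → {A} (+0)
site 4, node NV: N={A} ∪ V={T} → {A,T} (+1)
site 4, node DNV: D={C} ∪ NV={A,T} → {A,C,T} (+1)
site 4, node BDNV: B={G} ∪ DNV={A,C,T} → {A,C,G,T} (+1)
site 4, node CG: C={A} ∩ G={A} → {A} (+0)
site 4, node CGL: CG={A} ∪ L={G} → {A,G} (+1)
site 4, node BCDGLNV: BDNV={A,C,G,T} ∩ CGL={A,G} → {A,G} (+0)
site 5, node NV: N={C} ∪ V={G} → {C,G} (+1)
site 5, node DNV: D={G} ∩ NV={C,G} → {G} (+0)
site 5, node BDNV: B={C} ∪ DNV={G} → {C,G} (+1)
site 5, node CG: C={G} ∪ G={T} → {G,T} (+1)
site 5, node CGL: CG={G,T} ∩ L={T} → {T} (+0)
site 5, node BCDGLNV: BDNV={C,G} ∪ CGL={T} → {C,G,T} (+1)
per-site changes: [3, 3, 3, 4, 4, 4]; total = 21

21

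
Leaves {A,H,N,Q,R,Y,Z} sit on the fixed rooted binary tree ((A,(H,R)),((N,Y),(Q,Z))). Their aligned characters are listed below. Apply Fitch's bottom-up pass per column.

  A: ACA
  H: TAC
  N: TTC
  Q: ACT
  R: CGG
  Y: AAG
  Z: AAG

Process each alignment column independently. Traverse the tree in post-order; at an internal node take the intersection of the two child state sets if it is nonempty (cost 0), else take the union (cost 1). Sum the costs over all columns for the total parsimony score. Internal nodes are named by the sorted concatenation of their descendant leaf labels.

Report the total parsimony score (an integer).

11

HR@0: {T} ∪ {C} = {C,T} (union, +1)
AHR@0: {A} ∪ {C,T} = {A,C,T} (union, +1)
NY@0: {T} ∪ {A} = {A,T} (union, +1)
QZ@0: {A} ∩ {A} = {A} (intersection, +0)
NQYZ@0: {A,T} ∩ {A} = {A} (intersection, +0)
AHNQRYZ@0: {A,C,T} ∩ {A} = {A} (intersection, +0)
HR@1: {A} ∪ {G} = {A,G} (union, +1)
AHR@1: {C} ∪ {A,G} = {A,C,G} (union, +1)
NY@1: {T} ∪ {A} = {A,T} (union, +1)
QZ@1: {C} ∪ {A} = {A,C} (union, +1)
NQYZ@1: {A,T} ∩ {A,C} = {A} (intersection, +0)
AHNQRYZ@1: {A,C,G} ∩ {A} = {A} (intersection, +0)
HR@2: {C} ∪ {G} = {C,G} (union, +1)
AHR@2: {A} ∪ {C,G} = {A,C,G} (union, +1)
NY@2: {C} ∪ {G} = {C,G} (union, +1)
QZ@2: {T} ∪ {G} = {G,T} (union, +1)
NQYZ@2: {C,G} ∩ {G,T} = {G} (intersection, +0)
AHNQRYZ@2: {A,C,G} ∩ {G} = {G} (intersection, +0)
per-site changes: [3, 4, 4]; total = 11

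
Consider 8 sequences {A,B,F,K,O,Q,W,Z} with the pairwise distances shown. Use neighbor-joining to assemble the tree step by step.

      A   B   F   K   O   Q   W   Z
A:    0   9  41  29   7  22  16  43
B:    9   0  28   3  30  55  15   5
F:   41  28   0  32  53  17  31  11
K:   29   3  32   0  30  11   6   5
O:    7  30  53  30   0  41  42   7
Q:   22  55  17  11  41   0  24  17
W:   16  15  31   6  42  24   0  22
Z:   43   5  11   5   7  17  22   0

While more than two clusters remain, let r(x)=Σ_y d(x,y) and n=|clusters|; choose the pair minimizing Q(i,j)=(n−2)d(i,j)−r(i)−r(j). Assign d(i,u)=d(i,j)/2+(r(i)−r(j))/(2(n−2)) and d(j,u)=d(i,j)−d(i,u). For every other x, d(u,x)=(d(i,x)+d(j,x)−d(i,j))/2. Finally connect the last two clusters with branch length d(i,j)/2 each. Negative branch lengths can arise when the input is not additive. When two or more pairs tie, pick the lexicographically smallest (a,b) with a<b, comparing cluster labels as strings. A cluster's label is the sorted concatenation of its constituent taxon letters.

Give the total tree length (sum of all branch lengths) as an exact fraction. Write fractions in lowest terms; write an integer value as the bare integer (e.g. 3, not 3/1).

2069/32

step 1: merge (A,O) at d=7, Q=-335; branch lengths A→-1/12, O→85/12; new cluster AO
  updated: d(AO,B)=16, d(AO,F)=87/2, d(AO,K)=26, d(AO,Q)=28, d(AO,W)=51/2, d(AO,Z)=43/2
step 2: merge (F,Q) at d=17, Q=-459/2; branch lengths F→191/20, Q→149/20; new cluster FQ
  updated: d(AO,FQ)=109/4, d(B,FQ)=33, d(FQ,K)=13, d(FQ,W)=19, d(FQ,Z)=11/2
step 3: merge (FQ,Z) at d=11/2, Q=-539/4; branch lengths FQ→243/32, Z→-67/32; new cluster FQZ
  updated: d(AO,FQZ)=173/8, d(B,FQZ)=65/4, d(FQZ,K)=25/4, d(FQZ,W)=71/4
step 4: merge (AO,B) at d=16, Q=-731/8; branch lengths AO→695/48, B→73/48; new cluster ABO
  updated: d(ABO,FQZ)=175/16, d(ABO,K)=13/2, d(ABO,W)=49/4
step 5: merge (ABO,FQZ) at d=175/16, Q=-171/4; branch lengths ABO→133/32, FQZ→217/32; new cluster ABFOQZ
  updated: d(ABFOQZ,K)=29/32, d(ABFOQZ,W)=305/32
step 6: merge (ABFOQZ,K) at d=29/32, Q=-263/16; branch lengths ABFOQZ→71/32, K→-21/16; new cluster ABFKOQZ
  updated: d(ABFKOQZ,W)=117/16
step 7: merge (ABFKOQZ,W) at d=117/16; branch lengths ABFKOQZ→117/32, W→117/32; new cluster ABFKOQWZ
final tree: (((((A:-1/12,O:85/12):695/48,B:73/48):133/32,((F:191/20,Q:149/20):243/32,Z:-67/32):217/32):71/32,K:-21/16):117/32,W:117/32)
total length: 2069/32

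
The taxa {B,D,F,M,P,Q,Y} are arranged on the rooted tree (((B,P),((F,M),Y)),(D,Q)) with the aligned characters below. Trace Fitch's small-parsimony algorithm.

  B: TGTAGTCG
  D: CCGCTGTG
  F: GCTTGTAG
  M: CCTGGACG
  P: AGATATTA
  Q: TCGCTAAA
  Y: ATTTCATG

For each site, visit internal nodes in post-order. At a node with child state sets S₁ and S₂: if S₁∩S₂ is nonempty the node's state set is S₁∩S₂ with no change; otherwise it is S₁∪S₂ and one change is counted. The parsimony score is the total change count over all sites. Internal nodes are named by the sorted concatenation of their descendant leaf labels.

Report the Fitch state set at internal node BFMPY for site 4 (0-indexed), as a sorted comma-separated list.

site 0, node BP: B={T} ∪ P={A} → {A,T} (+1)
site 0, node FM: F={G} ∪ M={C} → {C,G} (+1)
site 0, node FMY: FM={C,G} ∪ Y={A} → {A,C,G} (+1)
site 0, node BFMPY: BP={A,T} ∩ FMY={A,C,G} → {A} (+0)
site 0, node DQ: D={C} ∪ Q={T} → {C,T} (+1)
site 0, node BDFMPQY: BFMPY={A} ∪ DQ={C,T} → {A,C,T} (+1)
site 1, node BP: B={G} ∩ P={G} → {G} (+0)
site 1, node FM: F={C} ∩ M={C} → {C} (+0)
site 1, node FMY: FM={C} ∪ Y={T} → {C,T} (+1)
site 1, node BFMPY: BP={G} ∪ FMY={C,T} → {C,G,T} (+1)
site 1, node DQ: D={C} ∩ Q={C} → {C} (+0)
site 1, node BDFMPQY: BFMPY={C,G,T} ∩ DQ={C} → {C} (+0)
site 2, node BP: B={T} ∪ P={A} → {A,T} (+1)
site 2, node FM: F={T} ∩ M={T} → {T} (+0)
site 2, node FMY: FM={T} ∩ Y={T} → {T} (+0)
site 2, node BFMPY: BP={A,T} ∩ FMY={T} → {T} (+0)
site 2, node DQ: D={G} ∩ Q={G} → {G} (+0)
site 2, node BDFMPQY: BFMPY={T} ∪ DQ={G} → {G,T} (+1)
site 3, node BP: B={A} ∪ P={T} → {A,T} (+1)
site 3, node FM: F={T} ∪ M={G} → {G,T} (+1)
site 3, node FMY: FM={G,T} ∩ Y={T} → {T} (+0)
site 3, node BFMPY: BP={A,T} ∩ FMY={T} → {T} (+0)
site 3, node DQ: D={C} ∩ Q={C} → {C} (+0)
site 3, node BDFMPQY: BFMPY={T} ∪ DQ={C} → {C,T} (+1)
site 4, node BP: B={G} ∪ P={A} → {A,G} (+1)
site 4, node FM: F={G} ∩ M={G} → {G} (+0)
site 4, node FMY: FM={G} ∪ Y={C} → {C,G} (+1)
site 4, node BFMPY: BP={A,G} ∩ FMY={C,G} → {G} (+0)
site 4, node DQ: D={T} ∩ Q={T} → {T} (+0)
site 4, node BDFMPQY: BFMPY={G} ∪ DQ={T} → {G,T} (+1)
site 5, node BP: B={T} ∩ P={T} → {T} (+0)
site 5, node FM: F={T} ∪ M={A} → {A,T} (+1)
site 5, node FMY: FM={A,T} ∩ Y={A} → {A} (+0)
site 5, node BFMPY: BP={T} ∪ FMY={A} → {A,T} (+1)
site 5, node DQ: D={G} ∪ Q={A} → {A,G} (+1)
site 5, node BDFMPQY: BFMPY={A,T} ∩ DQ={A,G} → {A} (+0)
site 6, node BP: B={C} ∪ P={T} → {C,T} (+1)
site 6, node FM: F={A} ∪ M={C} → {A,C} (+1)
site 6, node FMY: FM={A,C} ∪ Y={T} → {A,C,T} (+1)
site 6, node BFMPY: BP={C,T} ∩ FMY={A,C,T} → {C,T} (+0)
site 6, node DQ: D={T} ∪ Q={A} → {A,T} (+1)
site 6, node BDFMPQY: BFMPY={C,T} ∩ DQ={A,T} → {T} (+0)
site 7, node BP: B={G} ∪ P={A} → {A,G} (+1)
site 7, node FM: F={G} ∩ M={G} → {G} (+0)
site 7, node FMY: FM={G} ∩ Y={G} → {G} (+0)
site 7, node BFMPY: BP={A,G} ∩ FMY={G} → {G} (+0)
site 7, node DQ: D={G} ∪ Q={A} → {A,G} (+1)
site 7, node BDFMPQY: BFMPY={G} ∩ DQ={A,G} → {G} (+0)
per-site changes: [5, 2, 2, 3, 3, 3, 4, 2]; total = 24

G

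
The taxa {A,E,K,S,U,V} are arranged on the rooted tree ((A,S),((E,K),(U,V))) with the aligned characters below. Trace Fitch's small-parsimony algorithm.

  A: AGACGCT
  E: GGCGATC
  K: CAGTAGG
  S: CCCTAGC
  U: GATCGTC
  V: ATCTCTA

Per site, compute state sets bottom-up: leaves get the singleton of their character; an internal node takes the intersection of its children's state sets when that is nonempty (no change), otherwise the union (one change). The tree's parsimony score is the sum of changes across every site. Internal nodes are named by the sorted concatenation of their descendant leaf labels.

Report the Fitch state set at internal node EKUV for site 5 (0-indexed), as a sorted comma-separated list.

T

site 0, node AS: A={A} ∪ S={C} → {A,C} (+1)
site 0, node EK: E={G} ∪ K={C} → {C,G} (+1)
site 0, node UV: U={G} ∪ V={A} → {A,G} (+1)
site 0, node EKUV: EK={C,G} ∩ UV={A,G} → {G} (+0)
site 0, node AEKSUV: AS={A,C} ∪ EKUV={G} → {A,C,G} (+1)
site 1, node AS: A={G} ∪ S={C} → {C,G} (+1)
site 1, node EK: E={G} ∪ K={A} → {A,G} (+1)
site 1, node UV: U={A} ∪ V={T} → {A,T} (+1)
site 1, node EKUV: EK={A,G} ∩ UV={A,T} → {A} (+0)
site 1, node AEKSUV: AS={C,G} ∪ EKUV={A} → {A,C,G} (+1)
site 2, node AS: A={A} ∪ S={C} → {A,C} (+1)
site 2, node EK: E={C} ∪ K={G} → {C,G} (+1)
site 2, node UV: U={T} ∪ V={C} → {C,T} (+1)
site 2, node EKUV: EK={C,G} ∩ UV={C,T} → {C} (+0)
site 2, node AEKSUV: AS={A,C} ∩ EKUV={C} → {C} (+0)
site 3, node AS: A={C} ∪ S={T} → {C,T} (+1)
site 3, node EK: E={G} ∪ K={T} → {G,T} (+1)
site 3, node UV: U={C} ∪ V={T} → {C,T} (+1)
site 3, node EKUV: EK={G,T} ∩ UV={C,T} → {T} (+0)
site 3, node AEKSUV: AS={C,T} ∩ EKUV={T} → {T} (+0)
site 4, node AS: A={G} ∪ S={A} → {A,G} (+1)
site 4, node EK: E={A} ∩ K={A} → {A} (+0)
site 4, node UV: U={G} ∪ V={C} → {C,G} (+1)
site 4, node EKUV: EK={A} ∪ UV={C,G} → {A,C,G} (+1)
site 4, node AEKSUV: AS={A,G} ∩ EKUV={A,C,G} → {A,G} (+0)
site 5, node AS: A={C} ∪ S={G} → {C,G} (+1)
site 5, node EK: E={T} ∪ K={G} → {G,T} (+1)
site 5, node UV: U={T} ∩ V={T} → {T} (+0)
site 5, node EKUV: EK={G,T} ∩ UV={T} → {T} (+0)
site 5, node AEKSUV: AS={C,G} ∪ EKUV={T} → {C,G,T} (+1)
site 6, node AS: A={T} ∪ S={C} → {C,T} (+1)
site 6, node EK: E={C} ∪ K={G} → {C,G} (+1)
site 6, node UV: U={C} ∪ V={A} → {A,C} (+1)
site 6, node EKUV: EK={C,G} ∩ UV={A,C} → {C} (+0)
site 6, node AEKSUV: AS={C,T} ∩ EKUV={C} → {C} (+0)
per-site changes: [4, 4, 3, 3, 3, 3, 3]; total = 23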